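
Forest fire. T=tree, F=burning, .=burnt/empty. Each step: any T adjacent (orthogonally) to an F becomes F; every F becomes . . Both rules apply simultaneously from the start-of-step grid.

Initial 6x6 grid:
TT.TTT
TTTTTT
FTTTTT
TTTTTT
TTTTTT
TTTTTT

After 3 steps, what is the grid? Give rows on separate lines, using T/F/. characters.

Step 1: 3 trees catch fire, 1 burn out
  TT.TTT
  FTTTTT
  .FTTTT
  FTTTTT
  TTTTTT
  TTTTTT
Step 2: 5 trees catch fire, 3 burn out
  FT.TTT
  .FTTTT
  ..FTTT
  .FTTTT
  FTTTTT
  TTTTTT
Step 3: 6 trees catch fire, 5 burn out
  .F.TTT
  ..FTTT
  ...FTT
  ..FTTT
  .FTTTT
  FTTTTT

.F.TTT
..FTTT
...FTT
..FTTT
.FTTTT
FTTTTT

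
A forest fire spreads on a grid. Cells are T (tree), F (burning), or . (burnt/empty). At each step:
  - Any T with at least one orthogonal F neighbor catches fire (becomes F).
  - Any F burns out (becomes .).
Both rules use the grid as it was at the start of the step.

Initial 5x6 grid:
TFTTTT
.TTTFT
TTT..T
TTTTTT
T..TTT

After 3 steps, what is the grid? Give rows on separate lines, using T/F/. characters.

Step 1: 6 trees catch fire, 2 burn out
  F.FTFT
  .FTF.F
  TTT..T
  TTTTTT
  T..TTT
Step 2: 5 trees catch fire, 6 burn out
  ...F.F
  ..F...
  TFT..F
  TTTTTT
  T..TTT
Step 3: 4 trees catch fire, 5 burn out
  ......
  ......
  F.F...
  TFTTTF
  T..TTT

......
......
F.F...
TFTTTF
T..TTT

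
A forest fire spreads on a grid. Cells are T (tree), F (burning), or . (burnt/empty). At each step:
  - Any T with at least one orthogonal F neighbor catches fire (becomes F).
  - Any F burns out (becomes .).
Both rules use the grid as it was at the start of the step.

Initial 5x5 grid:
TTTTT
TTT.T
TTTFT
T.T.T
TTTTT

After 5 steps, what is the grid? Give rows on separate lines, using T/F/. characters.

Step 1: 2 trees catch fire, 1 burn out
  TTTTT
  TTT.T
  TTF.F
  T.T.T
  TTTTT
Step 2: 5 trees catch fire, 2 burn out
  TTTTT
  TTF.F
  TF...
  T.F.F
  TTTTT
Step 3: 6 trees catch fire, 5 burn out
  TTFTF
  TF...
  F....
  T....
  TTFTF
Step 4: 6 trees catch fire, 6 burn out
  TF.F.
  F....
  .....
  F....
  TF.F.
Step 5: 2 trees catch fire, 6 burn out
  F....
  .....
  .....
  .....
  F....

F....
.....
.....
.....
F....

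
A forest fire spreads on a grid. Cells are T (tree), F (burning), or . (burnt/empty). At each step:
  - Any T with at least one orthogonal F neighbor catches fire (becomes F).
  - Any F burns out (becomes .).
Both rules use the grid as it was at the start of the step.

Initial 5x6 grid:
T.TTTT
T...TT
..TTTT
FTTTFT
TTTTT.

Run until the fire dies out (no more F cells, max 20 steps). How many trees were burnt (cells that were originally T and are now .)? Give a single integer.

Step 1: +6 fires, +2 burnt (F count now 6)
Step 2: +6 fires, +6 burnt (F count now 6)
Step 3: +4 fires, +6 burnt (F count now 4)
Step 4: +2 fires, +4 burnt (F count now 2)
Step 5: +1 fires, +2 burnt (F count now 1)
Step 6: +0 fires, +1 burnt (F count now 0)
Fire out after step 6
Initially T: 21, now '.': 28
Total burnt (originally-T cells now '.'): 19

Answer: 19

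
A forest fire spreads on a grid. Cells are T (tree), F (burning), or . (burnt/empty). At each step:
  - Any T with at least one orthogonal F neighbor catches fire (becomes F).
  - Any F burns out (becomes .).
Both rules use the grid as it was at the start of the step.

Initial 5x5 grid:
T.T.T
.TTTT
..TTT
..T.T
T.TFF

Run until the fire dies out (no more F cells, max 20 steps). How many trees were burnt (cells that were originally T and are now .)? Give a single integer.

Step 1: +2 fires, +2 burnt (F count now 2)
Step 2: +2 fires, +2 burnt (F count now 2)
Step 3: +3 fires, +2 burnt (F count now 3)
Step 4: +3 fires, +3 burnt (F count now 3)
Step 5: +2 fires, +3 burnt (F count now 2)
Step 6: +0 fires, +2 burnt (F count now 0)
Fire out after step 6
Initially T: 14, now '.': 23
Total burnt (originally-T cells now '.'): 12

Answer: 12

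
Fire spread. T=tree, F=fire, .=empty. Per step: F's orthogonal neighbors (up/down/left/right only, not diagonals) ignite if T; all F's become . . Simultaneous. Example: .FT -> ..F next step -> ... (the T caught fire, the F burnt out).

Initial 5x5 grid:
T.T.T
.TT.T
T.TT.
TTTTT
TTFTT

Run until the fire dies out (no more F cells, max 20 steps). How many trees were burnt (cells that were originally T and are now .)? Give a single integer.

Answer: 15

Derivation:
Step 1: +3 fires, +1 burnt (F count now 3)
Step 2: +5 fires, +3 burnt (F count now 5)
Step 3: +4 fires, +5 burnt (F count now 4)
Step 4: +3 fires, +4 burnt (F count now 3)
Step 5: +0 fires, +3 burnt (F count now 0)
Fire out after step 5
Initially T: 18, now '.': 22
Total burnt (originally-T cells now '.'): 15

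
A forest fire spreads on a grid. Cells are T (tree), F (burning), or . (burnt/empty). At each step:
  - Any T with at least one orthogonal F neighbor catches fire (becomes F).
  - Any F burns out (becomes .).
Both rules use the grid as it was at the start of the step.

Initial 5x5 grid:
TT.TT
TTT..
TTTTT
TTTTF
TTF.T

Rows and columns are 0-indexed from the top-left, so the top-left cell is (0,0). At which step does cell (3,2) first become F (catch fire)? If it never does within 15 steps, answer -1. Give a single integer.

Step 1: cell (3,2)='F' (+5 fires, +2 burnt)
  -> target ignites at step 1
Step 2: cell (3,2)='.' (+4 fires, +5 burnt)
Step 3: cell (3,2)='.' (+3 fires, +4 burnt)
Step 4: cell (3,2)='.' (+2 fires, +3 burnt)
Step 5: cell (3,2)='.' (+2 fires, +2 burnt)
Step 6: cell (3,2)='.' (+1 fires, +2 burnt)
Step 7: cell (3,2)='.' (+0 fires, +1 burnt)
  fire out at step 7

1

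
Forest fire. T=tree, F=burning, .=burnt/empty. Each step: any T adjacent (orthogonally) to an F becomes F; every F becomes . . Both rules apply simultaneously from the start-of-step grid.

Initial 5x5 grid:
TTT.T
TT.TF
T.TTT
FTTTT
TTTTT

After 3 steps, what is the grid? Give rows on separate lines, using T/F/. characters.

Step 1: 6 trees catch fire, 2 burn out
  TTT.F
  TT.F.
  F.TTF
  .FTTT
  FTTTT
Step 2: 5 trees catch fire, 6 burn out
  TTT..
  FT...
  ..TF.
  ..FTF
  .FTTT
Step 3: 6 trees catch fire, 5 burn out
  FTT..
  .F...
  ..F..
  ...F.
  ..FTF

FTT..
.F...
..F..
...F.
..FTF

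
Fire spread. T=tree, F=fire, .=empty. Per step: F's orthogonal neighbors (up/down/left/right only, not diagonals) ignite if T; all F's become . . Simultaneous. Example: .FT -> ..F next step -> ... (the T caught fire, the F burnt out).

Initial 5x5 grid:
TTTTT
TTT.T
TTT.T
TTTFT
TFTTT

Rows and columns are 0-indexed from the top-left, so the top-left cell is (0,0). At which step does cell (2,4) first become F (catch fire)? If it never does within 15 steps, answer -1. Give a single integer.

Step 1: cell (2,4)='T' (+6 fires, +2 burnt)
Step 2: cell (2,4)='F' (+5 fires, +6 burnt)
  -> target ignites at step 2
Step 3: cell (2,4)='.' (+4 fires, +5 burnt)
Step 4: cell (2,4)='.' (+4 fires, +4 burnt)
Step 5: cell (2,4)='.' (+2 fires, +4 burnt)
Step 6: cell (2,4)='.' (+0 fires, +2 burnt)
  fire out at step 6

2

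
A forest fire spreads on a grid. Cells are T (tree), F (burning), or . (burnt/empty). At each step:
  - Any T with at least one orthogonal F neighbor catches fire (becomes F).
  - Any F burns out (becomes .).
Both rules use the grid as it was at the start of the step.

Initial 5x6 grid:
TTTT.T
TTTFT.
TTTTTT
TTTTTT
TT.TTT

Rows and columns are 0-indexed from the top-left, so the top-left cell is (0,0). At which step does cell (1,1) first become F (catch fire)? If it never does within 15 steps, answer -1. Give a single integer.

Step 1: cell (1,1)='T' (+4 fires, +1 burnt)
Step 2: cell (1,1)='F' (+5 fires, +4 burnt)
  -> target ignites at step 2
Step 3: cell (1,1)='.' (+7 fires, +5 burnt)
Step 4: cell (1,1)='.' (+5 fires, +7 burnt)
Step 5: cell (1,1)='.' (+3 fires, +5 burnt)
Step 6: cell (1,1)='.' (+1 fires, +3 burnt)
Step 7: cell (1,1)='.' (+0 fires, +1 burnt)
  fire out at step 7

2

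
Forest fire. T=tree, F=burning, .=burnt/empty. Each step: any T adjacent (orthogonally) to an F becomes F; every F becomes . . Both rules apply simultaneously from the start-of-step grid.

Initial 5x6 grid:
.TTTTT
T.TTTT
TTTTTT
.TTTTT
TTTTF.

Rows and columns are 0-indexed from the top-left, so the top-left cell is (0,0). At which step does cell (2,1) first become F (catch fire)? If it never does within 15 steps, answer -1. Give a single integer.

Step 1: cell (2,1)='T' (+2 fires, +1 burnt)
Step 2: cell (2,1)='T' (+4 fires, +2 burnt)
Step 3: cell (2,1)='T' (+5 fires, +4 burnt)
Step 4: cell (2,1)='T' (+6 fires, +5 burnt)
Step 5: cell (2,1)='F' (+4 fires, +6 burnt)
  -> target ignites at step 5
Step 6: cell (2,1)='.' (+2 fires, +4 burnt)
Step 7: cell (2,1)='.' (+2 fires, +2 burnt)
Step 8: cell (2,1)='.' (+0 fires, +2 burnt)
  fire out at step 8

5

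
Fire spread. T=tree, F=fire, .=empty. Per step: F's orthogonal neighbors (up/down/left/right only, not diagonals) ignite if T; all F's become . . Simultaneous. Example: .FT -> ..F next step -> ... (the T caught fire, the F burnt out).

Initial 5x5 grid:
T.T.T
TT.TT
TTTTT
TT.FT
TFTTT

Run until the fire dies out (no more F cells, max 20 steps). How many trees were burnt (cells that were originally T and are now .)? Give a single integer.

Step 1: +6 fires, +2 burnt (F count now 6)
Step 2: +6 fires, +6 burnt (F count now 6)
Step 3: +3 fires, +6 burnt (F count now 3)
Step 4: +2 fires, +3 burnt (F count now 2)
Step 5: +1 fires, +2 burnt (F count now 1)
Step 6: +0 fires, +1 burnt (F count now 0)
Fire out after step 6
Initially T: 19, now '.': 24
Total burnt (originally-T cells now '.'): 18

Answer: 18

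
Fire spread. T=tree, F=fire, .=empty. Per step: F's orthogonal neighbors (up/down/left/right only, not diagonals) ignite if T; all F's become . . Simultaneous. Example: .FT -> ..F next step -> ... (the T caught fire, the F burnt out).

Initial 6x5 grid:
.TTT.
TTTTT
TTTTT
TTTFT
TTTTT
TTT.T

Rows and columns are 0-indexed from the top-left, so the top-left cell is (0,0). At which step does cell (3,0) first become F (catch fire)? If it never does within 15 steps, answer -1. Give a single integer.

Step 1: cell (3,0)='T' (+4 fires, +1 burnt)
Step 2: cell (3,0)='T' (+6 fires, +4 burnt)
Step 3: cell (3,0)='F' (+8 fires, +6 burnt)
  -> target ignites at step 3
Step 4: cell (3,0)='.' (+5 fires, +8 burnt)
Step 5: cell (3,0)='.' (+3 fires, +5 burnt)
Step 6: cell (3,0)='.' (+0 fires, +3 burnt)
  fire out at step 6

3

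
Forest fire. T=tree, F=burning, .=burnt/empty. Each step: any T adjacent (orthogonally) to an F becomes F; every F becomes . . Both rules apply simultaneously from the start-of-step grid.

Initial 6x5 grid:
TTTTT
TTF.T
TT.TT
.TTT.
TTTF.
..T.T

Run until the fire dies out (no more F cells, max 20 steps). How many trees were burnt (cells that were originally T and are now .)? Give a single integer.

Answer: 19

Derivation:
Step 1: +4 fires, +2 burnt (F count now 4)
Step 2: +8 fires, +4 burnt (F count now 8)
Step 3: +6 fires, +8 burnt (F count now 6)
Step 4: +1 fires, +6 burnt (F count now 1)
Step 5: +0 fires, +1 burnt (F count now 0)
Fire out after step 5
Initially T: 20, now '.': 29
Total burnt (originally-T cells now '.'): 19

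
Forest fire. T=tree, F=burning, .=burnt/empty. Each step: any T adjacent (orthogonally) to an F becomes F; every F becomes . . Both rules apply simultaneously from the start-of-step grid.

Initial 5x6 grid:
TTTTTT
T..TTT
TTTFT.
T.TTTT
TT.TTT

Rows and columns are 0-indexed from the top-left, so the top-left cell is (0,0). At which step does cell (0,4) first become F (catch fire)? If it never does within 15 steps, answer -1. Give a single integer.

Step 1: cell (0,4)='T' (+4 fires, +1 burnt)
Step 2: cell (0,4)='T' (+6 fires, +4 burnt)
Step 3: cell (0,4)='F' (+6 fires, +6 burnt)
  -> target ignites at step 3
Step 4: cell (0,4)='.' (+5 fires, +6 burnt)
Step 5: cell (0,4)='.' (+2 fires, +5 burnt)
Step 6: cell (0,4)='.' (+1 fires, +2 burnt)
Step 7: cell (0,4)='.' (+0 fires, +1 burnt)
  fire out at step 7

3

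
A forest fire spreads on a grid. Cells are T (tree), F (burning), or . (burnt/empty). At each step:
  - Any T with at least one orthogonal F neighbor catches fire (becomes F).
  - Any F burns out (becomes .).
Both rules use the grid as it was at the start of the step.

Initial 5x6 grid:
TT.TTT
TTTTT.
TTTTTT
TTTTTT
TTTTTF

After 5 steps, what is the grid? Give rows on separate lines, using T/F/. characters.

Step 1: 2 trees catch fire, 1 burn out
  TT.TTT
  TTTTT.
  TTTTTT
  TTTTTF
  TTTTF.
Step 2: 3 trees catch fire, 2 burn out
  TT.TTT
  TTTTT.
  TTTTTF
  TTTTF.
  TTTF..
Step 3: 3 trees catch fire, 3 burn out
  TT.TTT
  TTTTT.
  TTTTF.
  TTTF..
  TTF...
Step 4: 4 trees catch fire, 3 burn out
  TT.TTT
  TTTTF.
  TTTF..
  TTF...
  TF....
Step 5: 5 trees catch fire, 4 burn out
  TT.TFT
  TTTF..
  TTF...
  TF....
  F.....

TT.TFT
TTTF..
TTF...
TF....
F.....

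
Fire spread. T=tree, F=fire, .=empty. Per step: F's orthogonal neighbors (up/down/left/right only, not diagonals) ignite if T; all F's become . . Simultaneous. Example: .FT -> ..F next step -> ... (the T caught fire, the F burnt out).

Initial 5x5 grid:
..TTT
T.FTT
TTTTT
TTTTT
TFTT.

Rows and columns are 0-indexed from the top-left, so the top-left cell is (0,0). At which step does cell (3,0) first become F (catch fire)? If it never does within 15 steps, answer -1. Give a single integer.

Step 1: cell (3,0)='T' (+6 fires, +2 burnt)
Step 2: cell (3,0)='F' (+7 fires, +6 burnt)
  -> target ignites at step 2
Step 3: cell (3,0)='.' (+4 fires, +7 burnt)
Step 4: cell (3,0)='.' (+2 fires, +4 burnt)
Step 5: cell (3,0)='.' (+0 fires, +2 burnt)
  fire out at step 5

2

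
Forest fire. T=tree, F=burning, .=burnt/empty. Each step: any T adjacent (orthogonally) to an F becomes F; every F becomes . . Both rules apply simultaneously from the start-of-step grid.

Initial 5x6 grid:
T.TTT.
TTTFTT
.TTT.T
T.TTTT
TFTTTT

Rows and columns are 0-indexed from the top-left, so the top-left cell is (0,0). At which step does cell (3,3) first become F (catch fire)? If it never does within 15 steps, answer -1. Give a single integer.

Step 1: cell (3,3)='T' (+6 fires, +2 burnt)
Step 2: cell (3,3)='F' (+9 fires, +6 burnt)
  -> target ignites at step 2
Step 3: cell (3,3)='.' (+5 fires, +9 burnt)
Step 4: cell (3,3)='.' (+3 fires, +5 burnt)
Step 5: cell (3,3)='.' (+0 fires, +3 burnt)
  fire out at step 5

2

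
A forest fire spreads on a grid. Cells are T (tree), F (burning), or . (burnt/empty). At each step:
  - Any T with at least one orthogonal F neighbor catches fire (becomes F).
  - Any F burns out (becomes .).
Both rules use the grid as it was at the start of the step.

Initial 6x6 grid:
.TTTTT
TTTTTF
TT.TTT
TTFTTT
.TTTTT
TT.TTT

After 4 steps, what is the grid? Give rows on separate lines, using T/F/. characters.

Step 1: 6 trees catch fire, 2 burn out
  .TTTTF
  TTTTF.
  TT.TTF
  TF.FTT
  .TFTTT
  TT.TTT
Step 2: 10 trees catch fire, 6 burn out
  .TTTF.
  TTTF..
  TF.FF.
  F...FF
  .F.FTT
  TT.TTT
Step 3: 8 trees catch fire, 10 burn out
  .TTF..
  TFF...
  F.....
  ......
  ....FF
  TF.FTT
Step 4: 6 trees catch fire, 8 burn out
  .FF...
  F.....
  ......
  ......
  ......
  F...FF

.FF...
F.....
......
......
......
F...FF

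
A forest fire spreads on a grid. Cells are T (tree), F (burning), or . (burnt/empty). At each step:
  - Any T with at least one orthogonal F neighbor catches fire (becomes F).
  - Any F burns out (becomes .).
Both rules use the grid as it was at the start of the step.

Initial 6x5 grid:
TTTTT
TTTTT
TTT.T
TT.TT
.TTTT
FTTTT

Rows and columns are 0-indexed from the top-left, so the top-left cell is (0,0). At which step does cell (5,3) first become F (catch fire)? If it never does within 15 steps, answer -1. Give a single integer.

Step 1: cell (5,3)='T' (+1 fires, +1 burnt)
Step 2: cell (5,3)='T' (+2 fires, +1 burnt)
Step 3: cell (5,3)='F' (+3 fires, +2 burnt)
  -> target ignites at step 3
Step 4: cell (5,3)='.' (+4 fires, +3 burnt)
Step 5: cell (5,3)='.' (+5 fires, +4 burnt)
Step 6: cell (5,3)='.' (+4 fires, +5 burnt)
Step 7: cell (5,3)='.' (+4 fires, +4 burnt)
Step 8: cell (5,3)='.' (+2 fires, +4 burnt)
Step 9: cell (5,3)='.' (+1 fires, +2 burnt)
Step 10: cell (5,3)='.' (+0 fires, +1 burnt)
  fire out at step 10

3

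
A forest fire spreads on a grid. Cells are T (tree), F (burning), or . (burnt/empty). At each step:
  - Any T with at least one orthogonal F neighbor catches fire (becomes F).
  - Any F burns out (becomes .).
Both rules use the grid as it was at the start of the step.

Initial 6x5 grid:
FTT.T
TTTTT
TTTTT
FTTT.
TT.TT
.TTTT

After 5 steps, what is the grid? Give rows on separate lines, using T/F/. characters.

Step 1: 5 trees catch fire, 2 burn out
  .FT.T
  FTTTT
  FTTTT
  .FTT.
  FT.TT
  .TTTT
Step 2: 5 trees catch fire, 5 burn out
  ..F.T
  .FTTT
  .FTTT
  ..FT.
  .F.TT
  .TTTT
Step 3: 4 trees catch fire, 5 burn out
  ....T
  ..FTT
  ..FTT
  ...F.
  ...TT
  .FTTT
Step 4: 4 trees catch fire, 4 burn out
  ....T
  ...FT
  ...FT
  .....
  ...FT
  ..FTT
Step 5: 4 trees catch fire, 4 burn out
  ....T
  ....F
  ....F
  .....
  ....F
  ...FT

....T
....F
....F
.....
....F
...FT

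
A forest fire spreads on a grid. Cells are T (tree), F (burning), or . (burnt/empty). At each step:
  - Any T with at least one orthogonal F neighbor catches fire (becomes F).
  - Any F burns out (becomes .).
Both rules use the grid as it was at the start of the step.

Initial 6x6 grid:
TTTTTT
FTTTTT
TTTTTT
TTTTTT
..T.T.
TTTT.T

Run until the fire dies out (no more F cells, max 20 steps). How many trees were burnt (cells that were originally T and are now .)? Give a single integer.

Step 1: +3 fires, +1 burnt (F count now 3)
Step 2: +4 fires, +3 burnt (F count now 4)
Step 3: +4 fires, +4 burnt (F count now 4)
Step 4: +4 fires, +4 burnt (F count now 4)
Step 5: +5 fires, +4 burnt (F count now 5)
Step 6: +4 fires, +5 burnt (F count now 4)
Step 7: +4 fires, +4 burnt (F count now 4)
Step 8: +1 fires, +4 burnt (F count now 1)
Step 9: +0 fires, +1 burnt (F count now 0)
Fire out after step 9
Initially T: 30, now '.': 35
Total burnt (originally-T cells now '.'): 29

Answer: 29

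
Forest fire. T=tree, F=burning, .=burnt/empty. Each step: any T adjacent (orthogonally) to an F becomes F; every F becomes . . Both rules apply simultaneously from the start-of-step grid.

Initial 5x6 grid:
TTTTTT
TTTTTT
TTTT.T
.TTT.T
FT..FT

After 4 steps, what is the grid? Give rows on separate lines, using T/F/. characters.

Step 1: 2 trees catch fire, 2 burn out
  TTTTTT
  TTTTTT
  TTTT.T
  .TTT.T
  .F...F
Step 2: 2 trees catch fire, 2 burn out
  TTTTTT
  TTTTTT
  TTTT.T
  .FTT.F
  ......
Step 3: 3 trees catch fire, 2 burn out
  TTTTTT
  TTTTTT
  TFTT.F
  ..FT..
  ......
Step 4: 5 trees catch fire, 3 burn out
  TTTTTT
  TFTTTF
  F.FT..
  ...F..
  ......

TTTTTT
TFTTTF
F.FT..
...F..
......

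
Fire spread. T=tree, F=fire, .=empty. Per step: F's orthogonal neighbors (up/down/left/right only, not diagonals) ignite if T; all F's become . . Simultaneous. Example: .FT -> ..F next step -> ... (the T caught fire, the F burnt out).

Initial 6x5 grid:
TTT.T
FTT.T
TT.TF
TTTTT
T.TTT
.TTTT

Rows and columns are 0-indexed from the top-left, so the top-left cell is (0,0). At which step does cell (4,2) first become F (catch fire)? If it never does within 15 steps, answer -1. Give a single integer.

Step 1: cell (4,2)='T' (+6 fires, +2 burnt)
Step 2: cell (4,2)='T' (+7 fires, +6 burnt)
Step 3: cell (4,2)='T' (+6 fires, +7 burnt)
Step 4: cell (4,2)='F' (+2 fires, +6 burnt)
  -> target ignites at step 4
Step 5: cell (4,2)='.' (+1 fires, +2 burnt)
Step 6: cell (4,2)='.' (+1 fires, +1 burnt)
Step 7: cell (4,2)='.' (+0 fires, +1 burnt)
  fire out at step 7

4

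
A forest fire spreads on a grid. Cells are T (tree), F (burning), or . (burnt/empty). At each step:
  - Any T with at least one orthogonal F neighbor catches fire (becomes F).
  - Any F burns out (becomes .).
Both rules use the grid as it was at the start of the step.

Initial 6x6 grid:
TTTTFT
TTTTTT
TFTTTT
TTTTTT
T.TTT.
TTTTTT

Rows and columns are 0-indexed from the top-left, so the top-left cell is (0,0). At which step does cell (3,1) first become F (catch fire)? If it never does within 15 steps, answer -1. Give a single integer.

Step 1: cell (3,1)='F' (+7 fires, +2 burnt)
  -> target ignites at step 1
Step 2: cell (3,1)='.' (+10 fires, +7 burnt)
Step 3: cell (3,1)='.' (+6 fires, +10 burnt)
Step 4: cell (3,1)='.' (+5 fires, +6 burnt)
Step 5: cell (3,1)='.' (+3 fires, +5 burnt)
Step 6: cell (3,1)='.' (+1 fires, +3 burnt)
Step 7: cell (3,1)='.' (+0 fires, +1 burnt)
  fire out at step 7

1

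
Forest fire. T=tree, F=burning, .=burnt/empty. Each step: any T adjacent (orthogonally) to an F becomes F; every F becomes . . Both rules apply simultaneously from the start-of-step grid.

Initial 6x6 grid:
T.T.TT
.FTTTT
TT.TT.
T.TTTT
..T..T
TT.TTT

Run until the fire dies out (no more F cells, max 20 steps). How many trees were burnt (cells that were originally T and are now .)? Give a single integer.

Step 1: +2 fires, +1 burnt (F count now 2)
Step 2: +3 fires, +2 burnt (F count now 3)
Step 3: +3 fires, +3 burnt (F count now 3)
Step 4: +4 fires, +3 burnt (F count now 4)
Step 5: +3 fires, +4 burnt (F count now 3)
Step 6: +2 fires, +3 burnt (F count now 2)
Step 7: +1 fires, +2 burnt (F count now 1)
Step 8: +1 fires, +1 burnt (F count now 1)
Step 9: +1 fires, +1 burnt (F count now 1)
Step 10: +1 fires, +1 burnt (F count now 1)
Step 11: +0 fires, +1 burnt (F count now 0)
Fire out after step 11
Initially T: 24, now '.': 33
Total burnt (originally-T cells now '.'): 21

Answer: 21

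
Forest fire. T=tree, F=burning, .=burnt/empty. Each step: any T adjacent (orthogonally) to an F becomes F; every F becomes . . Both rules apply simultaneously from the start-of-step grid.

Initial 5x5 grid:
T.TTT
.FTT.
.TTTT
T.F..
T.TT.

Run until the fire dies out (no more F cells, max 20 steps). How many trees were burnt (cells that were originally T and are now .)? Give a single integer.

Answer: 11

Derivation:
Step 1: +4 fires, +2 burnt (F count now 4)
Step 2: +4 fires, +4 burnt (F count now 4)
Step 3: +2 fires, +4 burnt (F count now 2)
Step 4: +1 fires, +2 burnt (F count now 1)
Step 5: +0 fires, +1 burnt (F count now 0)
Fire out after step 5
Initially T: 14, now '.': 22
Total burnt (originally-T cells now '.'): 11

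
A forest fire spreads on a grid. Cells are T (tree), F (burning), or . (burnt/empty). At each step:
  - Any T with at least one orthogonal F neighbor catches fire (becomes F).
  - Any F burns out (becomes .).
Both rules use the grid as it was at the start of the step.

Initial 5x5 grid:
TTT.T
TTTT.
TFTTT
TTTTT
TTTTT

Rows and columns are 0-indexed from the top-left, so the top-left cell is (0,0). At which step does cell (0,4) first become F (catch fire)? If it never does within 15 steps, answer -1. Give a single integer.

Step 1: cell (0,4)='T' (+4 fires, +1 burnt)
Step 2: cell (0,4)='T' (+7 fires, +4 burnt)
Step 3: cell (0,4)='T' (+7 fires, +7 burnt)
Step 4: cell (0,4)='T' (+2 fires, +7 burnt)
Step 5: cell (0,4)='T' (+1 fires, +2 burnt)
Step 6: cell (0,4)='T' (+0 fires, +1 burnt)
  fire out at step 6
Target never catches fire within 15 steps

-1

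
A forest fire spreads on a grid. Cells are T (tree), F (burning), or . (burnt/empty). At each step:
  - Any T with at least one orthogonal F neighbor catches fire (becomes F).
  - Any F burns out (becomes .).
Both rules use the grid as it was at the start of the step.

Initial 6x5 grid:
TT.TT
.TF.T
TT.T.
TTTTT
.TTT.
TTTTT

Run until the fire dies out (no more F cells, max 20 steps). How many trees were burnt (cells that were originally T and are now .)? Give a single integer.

Answer: 19

Derivation:
Step 1: +1 fires, +1 burnt (F count now 1)
Step 2: +2 fires, +1 burnt (F count now 2)
Step 3: +3 fires, +2 burnt (F count now 3)
Step 4: +3 fires, +3 burnt (F count now 3)
Step 5: +3 fires, +3 burnt (F count now 3)
Step 6: +5 fires, +3 burnt (F count now 5)
Step 7: +1 fires, +5 burnt (F count now 1)
Step 8: +1 fires, +1 burnt (F count now 1)
Step 9: +0 fires, +1 burnt (F count now 0)
Fire out after step 9
Initially T: 22, now '.': 27
Total burnt (originally-T cells now '.'): 19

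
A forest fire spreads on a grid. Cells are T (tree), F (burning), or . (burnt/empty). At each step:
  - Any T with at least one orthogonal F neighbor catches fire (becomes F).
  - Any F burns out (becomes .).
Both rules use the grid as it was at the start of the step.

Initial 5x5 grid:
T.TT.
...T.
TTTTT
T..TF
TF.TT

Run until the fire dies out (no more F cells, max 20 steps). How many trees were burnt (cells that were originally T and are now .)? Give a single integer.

Step 1: +4 fires, +2 burnt (F count now 4)
Step 2: +3 fires, +4 burnt (F count now 3)
Step 3: +3 fires, +3 burnt (F count now 3)
Step 4: +2 fires, +3 burnt (F count now 2)
Step 5: +1 fires, +2 burnt (F count now 1)
Step 6: +0 fires, +1 burnt (F count now 0)
Fire out after step 6
Initially T: 14, now '.': 24
Total burnt (originally-T cells now '.'): 13

Answer: 13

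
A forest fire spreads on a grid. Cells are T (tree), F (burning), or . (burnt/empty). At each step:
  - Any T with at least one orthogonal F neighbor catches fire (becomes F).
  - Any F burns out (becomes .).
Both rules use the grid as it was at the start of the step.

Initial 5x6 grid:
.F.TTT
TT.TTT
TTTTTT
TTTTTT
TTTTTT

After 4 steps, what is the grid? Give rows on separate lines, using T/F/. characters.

Step 1: 1 trees catch fire, 1 burn out
  ...TTT
  TF.TTT
  TTTTTT
  TTTTTT
  TTTTTT
Step 2: 2 trees catch fire, 1 burn out
  ...TTT
  F..TTT
  TFTTTT
  TTTTTT
  TTTTTT
Step 3: 3 trees catch fire, 2 burn out
  ...TTT
  ...TTT
  F.FTTT
  TFTTTT
  TTTTTT
Step 4: 4 trees catch fire, 3 burn out
  ...TTT
  ...TTT
  ...FTT
  F.FTTT
  TFTTTT

...TTT
...TTT
...FTT
F.FTTT
TFTTTT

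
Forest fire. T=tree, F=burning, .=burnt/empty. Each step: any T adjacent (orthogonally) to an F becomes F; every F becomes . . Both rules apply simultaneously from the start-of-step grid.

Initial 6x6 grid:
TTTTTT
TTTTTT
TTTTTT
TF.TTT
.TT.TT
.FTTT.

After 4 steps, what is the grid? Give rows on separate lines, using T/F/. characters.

Step 1: 4 trees catch fire, 2 burn out
  TTTTTT
  TTTTTT
  TFTTTT
  F..TTT
  .FT.TT
  ..FTT.
Step 2: 5 trees catch fire, 4 burn out
  TTTTTT
  TFTTTT
  F.FTTT
  ...TTT
  ..F.TT
  ...FT.
Step 3: 5 trees catch fire, 5 burn out
  TFTTTT
  F.FTTT
  ...FTT
  ...TTT
  ....TT
  ....F.
Step 4: 6 trees catch fire, 5 burn out
  F.FTTT
  ...FTT
  ....FT
  ...FTT
  ....FT
  ......

F.FTTT
...FTT
....FT
...FTT
....FT
......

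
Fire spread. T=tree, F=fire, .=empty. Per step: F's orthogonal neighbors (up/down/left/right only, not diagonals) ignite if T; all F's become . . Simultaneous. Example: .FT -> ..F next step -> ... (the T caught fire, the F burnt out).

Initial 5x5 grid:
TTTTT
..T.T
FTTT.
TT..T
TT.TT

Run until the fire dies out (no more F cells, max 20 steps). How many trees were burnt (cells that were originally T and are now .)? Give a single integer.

Step 1: +2 fires, +1 burnt (F count now 2)
Step 2: +3 fires, +2 burnt (F count now 3)
Step 3: +3 fires, +3 burnt (F count now 3)
Step 4: +1 fires, +3 burnt (F count now 1)
Step 5: +2 fires, +1 burnt (F count now 2)
Step 6: +2 fires, +2 burnt (F count now 2)
Step 7: +1 fires, +2 burnt (F count now 1)
Step 8: +0 fires, +1 burnt (F count now 0)
Fire out after step 8
Initially T: 17, now '.': 22
Total burnt (originally-T cells now '.'): 14

Answer: 14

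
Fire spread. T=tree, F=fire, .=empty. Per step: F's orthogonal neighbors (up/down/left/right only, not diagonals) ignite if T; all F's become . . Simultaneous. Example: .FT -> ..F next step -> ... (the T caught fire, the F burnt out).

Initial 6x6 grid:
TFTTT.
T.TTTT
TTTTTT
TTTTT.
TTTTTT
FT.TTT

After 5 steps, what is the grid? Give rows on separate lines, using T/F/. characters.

Step 1: 4 trees catch fire, 2 burn out
  F.FTT.
  T.TTTT
  TTTTTT
  TTTTT.
  FTTTTT
  .F.TTT
Step 2: 5 trees catch fire, 4 burn out
  ...FT.
  F.FTTT
  TTTTTT
  FTTTT.
  .FTTTT
  ...TTT
Step 3: 6 trees catch fire, 5 burn out
  ....F.
  ...FTT
  FTFTTT
  .FTTT.
  ..FTTT
  ...TTT
Step 4: 5 trees catch fire, 6 burn out
  ......
  ....FT
  .F.FTT
  ..FTT.
  ...FTT
  ...TTT
Step 5: 5 trees catch fire, 5 burn out
  ......
  .....F
  ....FT
  ...FT.
  ....FT
  ...FTT

......
.....F
....FT
...FT.
....FT
...FTT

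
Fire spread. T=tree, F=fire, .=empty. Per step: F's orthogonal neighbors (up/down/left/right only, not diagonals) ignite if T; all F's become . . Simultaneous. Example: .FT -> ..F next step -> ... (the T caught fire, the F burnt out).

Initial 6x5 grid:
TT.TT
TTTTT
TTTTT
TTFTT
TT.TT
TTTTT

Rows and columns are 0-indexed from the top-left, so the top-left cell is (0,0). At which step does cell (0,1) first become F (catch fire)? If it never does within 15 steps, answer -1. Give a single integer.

Step 1: cell (0,1)='T' (+3 fires, +1 burnt)
Step 2: cell (0,1)='T' (+7 fires, +3 burnt)
Step 3: cell (0,1)='T' (+8 fires, +7 burnt)
Step 4: cell (0,1)='F' (+7 fires, +8 burnt)
  -> target ignites at step 4
Step 5: cell (0,1)='.' (+2 fires, +7 burnt)
Step 6: cell (0,1)='.' (+0 fires, +2 burnt)
  fire out at step 6

4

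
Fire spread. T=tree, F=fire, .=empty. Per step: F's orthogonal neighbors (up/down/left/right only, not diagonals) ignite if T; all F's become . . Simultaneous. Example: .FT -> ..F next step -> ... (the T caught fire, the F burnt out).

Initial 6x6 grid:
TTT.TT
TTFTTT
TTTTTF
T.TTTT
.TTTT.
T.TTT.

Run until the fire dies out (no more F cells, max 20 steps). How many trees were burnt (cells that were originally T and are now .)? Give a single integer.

Step 1: +7 fires, +2 burnt (F count now 7)
Step 2: +8 fires, +7 burnt (F count now 8)
Step 3: +6 fires, +8 burnt (F count now 6)
Step 4: +5 fires, +6 burnt (F count now 5)
Step 5: +1 fires, +5 burnt (F count now 1)
Step 6: +0 fires, +1 burnt (F count now 0)
Fire out after step 6
Initially T: 28, now '.': 35
Total burnt (originally-T cells now '.'): 27

Answer: 27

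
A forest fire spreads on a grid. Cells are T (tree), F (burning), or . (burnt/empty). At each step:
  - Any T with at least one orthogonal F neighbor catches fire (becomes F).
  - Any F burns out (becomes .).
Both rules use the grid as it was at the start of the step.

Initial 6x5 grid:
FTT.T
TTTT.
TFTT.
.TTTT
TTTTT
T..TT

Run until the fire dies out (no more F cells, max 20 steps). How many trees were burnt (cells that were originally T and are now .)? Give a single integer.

Answer: 21

Derivation:
Step 1: +6 fires, +2 burnt (F count now 6)
Step 2: +5 fires, +6 burnt (F count now 5)
Step 3: +4 fires, +5 burnt (F count now 4)
Step 4: +3 fires, +4 burnt (F count now 3)
Step 5: +2 fires, +3 burnt (F count now 2)
Step 6: +1 fires, +2 burnt (F count now 1)
Step 7: +0 fires, +1 burnt (F count now 0)
Fire out after step 7
Initially T: 22, now '.': 29
Total burnt (originally-T cells now '.'): 21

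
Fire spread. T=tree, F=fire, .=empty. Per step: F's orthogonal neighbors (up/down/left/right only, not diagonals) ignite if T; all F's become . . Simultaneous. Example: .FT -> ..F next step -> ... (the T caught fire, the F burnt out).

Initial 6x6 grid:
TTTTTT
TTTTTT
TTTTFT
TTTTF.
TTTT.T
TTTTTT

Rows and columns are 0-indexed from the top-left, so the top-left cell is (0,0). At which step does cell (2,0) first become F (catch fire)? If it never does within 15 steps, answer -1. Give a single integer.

Step 1: cell (2,0)='T' (+4 fires, +2 burnt)
Step 2: cell (2,0)='T' (+6 fires, +4 burnt)
Step 3: cell (2,0)='T' (+7 fires, +6 burnt)
Step 4: cell (2,0)='F' (+7 fires, +7 burnt)
  -> target ignites at step 4
Step 5: cell (2,0)='.' (+5 fires, +7 burnt)
Step 6: cell (2,0)='.' (+3 fires, +5 burnt)
Step 7: cell (2,0)='.' (+0 fires, +3 burnt)
  fire out at step 7

4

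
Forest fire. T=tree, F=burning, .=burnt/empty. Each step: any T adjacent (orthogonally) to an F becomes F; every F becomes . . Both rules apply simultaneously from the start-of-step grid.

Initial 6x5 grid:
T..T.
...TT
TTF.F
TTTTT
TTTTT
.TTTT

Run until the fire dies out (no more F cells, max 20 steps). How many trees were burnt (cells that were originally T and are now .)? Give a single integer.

Answer: 19

Derivation:
Step 1: +4 fires, +2 burnt (F count now 4)
Step 2: +6 fires, +4 burnt (F count now 6)
Step 3: +6 fires, +6 burnt (F count now 6)
Step 4: +3 fires, +6 burnt (F count now 3)
Step 5: +0 fires, +3 burnt (F count now 0)
Fire out after step 5
Initially T: 20, now '.': 29
Total burnt (originally-T cells now '.'): 19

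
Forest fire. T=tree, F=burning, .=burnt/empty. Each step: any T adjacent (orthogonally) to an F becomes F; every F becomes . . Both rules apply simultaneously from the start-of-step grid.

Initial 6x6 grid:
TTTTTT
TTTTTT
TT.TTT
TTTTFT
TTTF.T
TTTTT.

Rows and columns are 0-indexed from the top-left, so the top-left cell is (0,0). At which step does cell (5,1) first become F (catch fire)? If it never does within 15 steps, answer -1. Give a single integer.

Step 1: cell (5,1)='T' (+5 fires, +2 burnt)
Step 2: cell (5,1)='T' (+8 fires, +5 burnt)
Step 3: cell (5,1)='F' (+6 fires, +8 burnt)
  -> target ignites at step 3
Step 4: cell (5,1)='.' (+6 fires, +6 burnt)
Step 5: cell (5,1)='.' (+3 fires, +6 burnt)
Step 6: cell (5,1)='.' (+2 fires, +3 burnt)
Step 7: cell (5,1)='.' (+1 fires, +2 burnt)
Step 8: cell (5,1)='.' (+0 fires, +1 burnt)
  fire out at step 8

3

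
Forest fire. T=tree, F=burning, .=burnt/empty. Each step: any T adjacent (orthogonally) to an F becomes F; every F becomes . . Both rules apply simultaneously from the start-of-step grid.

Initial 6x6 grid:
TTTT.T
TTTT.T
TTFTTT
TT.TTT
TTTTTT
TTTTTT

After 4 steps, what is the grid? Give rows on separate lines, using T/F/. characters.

Step 1: 3 trees catch fire, 1 burn out
  TTTT.T
  TTFT.T
  TF.FTT
  TT.TTT
  TTTTTT
  TTTTTT
Step 2: 7 trees catch fire, 3 burn out
  TTFT.T
  TF.F.T
  F...FT
  TF.FTT
  TTTTTT
  TTTTTT
Step 3: 8 trees catch fire, 7 burn out
  TF.F.T
  F....T
  .....F
  F...FT
  TFTFTT
  TTTTTT
Step 4: 8 trees catch fire, 8 burn out
  F....T
  .....F
  ......
  .....F
  F.F.FT
  TFTFTT

F....T
.....F
......
.....F
F.F.FT
TFTFTT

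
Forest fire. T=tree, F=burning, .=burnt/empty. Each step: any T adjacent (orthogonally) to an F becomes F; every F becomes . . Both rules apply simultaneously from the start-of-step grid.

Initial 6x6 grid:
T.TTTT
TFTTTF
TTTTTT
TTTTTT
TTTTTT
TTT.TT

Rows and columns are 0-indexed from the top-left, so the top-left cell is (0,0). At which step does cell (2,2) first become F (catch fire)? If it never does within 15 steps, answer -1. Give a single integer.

Step 1: cell (2,2)='T' (+6 fires, +2 burnt)
Step 2: cell (2,2)='F' (+9 fires, +6 burnt)
  -> target ignites at step 2
Step 3: cell (2,2)='.' (+7 fires, +9 burnt)
Step 4: cell (2,2)='.' (+6 fires, +7 burnt)
Step 5: cell (2,2)='.' (+4 fires, +6 burnt)
Step 6: cell (2,2)='.' (+0 fires, +4 burnt)
  fire out at step 6

2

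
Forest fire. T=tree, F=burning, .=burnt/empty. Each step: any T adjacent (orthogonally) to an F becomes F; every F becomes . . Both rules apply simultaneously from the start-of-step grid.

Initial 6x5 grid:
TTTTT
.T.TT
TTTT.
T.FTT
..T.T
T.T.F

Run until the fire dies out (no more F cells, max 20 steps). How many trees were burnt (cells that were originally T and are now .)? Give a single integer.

Answer: 18

Derivation:
Step 1: +4 fires, +2 burnt (F count now 4)
Step 2: +4 fires, +4 burnt (F count now 4)
Step 3: +3 fires, +4 burnt (F count now 3)
Step 4: +4 fires, +3 burnt (F count now 4)
Step 5: +3 fires, +4 burnt (F count now 3)
Step 6: +0 fires, +3 burnt (F count now 0)
Fire out after step 6
Initially T: 19, now '.': 29
Total burnt (originally-T cells now '.'): 18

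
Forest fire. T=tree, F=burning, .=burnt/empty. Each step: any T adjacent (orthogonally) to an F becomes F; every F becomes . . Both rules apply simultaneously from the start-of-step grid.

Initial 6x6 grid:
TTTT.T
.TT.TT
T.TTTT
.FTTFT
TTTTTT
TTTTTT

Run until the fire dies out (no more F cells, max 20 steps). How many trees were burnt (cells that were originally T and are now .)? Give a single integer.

Step 1: +6 fires, +2 burnt (F count now 6)
Step 2: +10 fires, +6 burnt (F count now 10)
Step 3: +6 fires, +10 burnt (F count now 6)
Step 4: +3 fires, +6 burnt (F count now 3)
Step 5: +2 fires, +3 burnt (F count now 2)
Step 6: +1 fires, +2 burnt (F count now 1)
Step 7: +0 fires, +1 burnt (F count now 0)
Fire out after step 7
Initially T: 29, now '.': 35
Total burnt (originally-T cells now '.'): 28

Answer: 28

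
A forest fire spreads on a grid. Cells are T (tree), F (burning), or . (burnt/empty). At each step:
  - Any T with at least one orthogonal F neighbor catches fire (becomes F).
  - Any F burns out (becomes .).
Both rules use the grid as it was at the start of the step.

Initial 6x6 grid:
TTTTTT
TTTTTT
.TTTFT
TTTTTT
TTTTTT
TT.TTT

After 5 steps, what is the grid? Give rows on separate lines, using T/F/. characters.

Step 1: 4 trees catch fire, 1 burn out
  TTTTTT
  TTTTFT
  .TTF.F
  TTTTFT
  TTTTTT
  TT.TTT
Step 2: 7 trees catch fire, 4 burn out
  TTTTFT
  TTTF.F
  .TF...
  TTTF.F
  TTTTFT
  TT.TTT
Step 3: 8 trees catch fire, 7 burn out
  TTTF.F
  TTF...
  .F....
  TTF...
  TTTF.F
  TT.TFT
Step 4: 6 trees catch fire, 8 burn out
  TTF...
  TF....
  ......
  TF....
  TTF...
  TT.F.F
Step 5: 4 trees catch fire, 6 burn out
  TF....
  F.....
  ......
  F.....
  TF....
  TT....

TF....
F.....
......
F.....
TF....
TT....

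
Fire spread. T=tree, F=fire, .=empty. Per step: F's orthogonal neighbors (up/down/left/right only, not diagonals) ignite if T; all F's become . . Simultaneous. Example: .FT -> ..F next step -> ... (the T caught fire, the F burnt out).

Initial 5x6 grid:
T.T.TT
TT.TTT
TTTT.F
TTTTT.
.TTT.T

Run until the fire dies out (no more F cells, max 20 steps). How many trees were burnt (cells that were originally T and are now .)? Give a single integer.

Answer: 20

Derivation:
Step 1: +1 fires, +1 burnt (F count now 1)
Step 2: +2 fires, +1 burnt (F count now 2)
Step 3: +2 fires, +2 burnt (F count now 2)
Step 4: +1 fires, +2 burnt (F count now 1)
Step 5: +2 fires, +1 burnt (F count now 2)
Step 6: +4 fires, +2 burnt (F count now 4)
Step 7: +4 fires, +4 burnt (F count now 4)
Step 8: +3 fires, +4 burnt (F count now 3)
Step 9: +1 fires, +3 burnt (F count now 1)
Step 10: +0 fires, +1 burnt (F count now 0)
Fire out after step 10
Initially T: 22, now '.': 28
Total burnt (originally-T cells now '.'): 20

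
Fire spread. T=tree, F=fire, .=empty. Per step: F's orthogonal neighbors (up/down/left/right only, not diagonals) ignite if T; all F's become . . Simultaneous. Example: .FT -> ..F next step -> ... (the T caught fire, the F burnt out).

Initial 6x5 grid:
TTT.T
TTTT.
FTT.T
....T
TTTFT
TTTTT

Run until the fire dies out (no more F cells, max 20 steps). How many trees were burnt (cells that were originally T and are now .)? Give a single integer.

Answer: 20

Derivation:
Step 1: +5 fires, +2 burnt (F count now 5)
Step 2: +7 fires, +5 burnt (F count now 7)
Step 3: +5 fires, +7 burnt (F count now 5)
Step 4: +3 fires, +5 burnt (F count now 3)
Step 5: +0 fires, +3 burnt (F count now 0)
Fire out after step 5
Initially T: 21, now '.': 29
Total burnt (originally-T cells now '.'): 20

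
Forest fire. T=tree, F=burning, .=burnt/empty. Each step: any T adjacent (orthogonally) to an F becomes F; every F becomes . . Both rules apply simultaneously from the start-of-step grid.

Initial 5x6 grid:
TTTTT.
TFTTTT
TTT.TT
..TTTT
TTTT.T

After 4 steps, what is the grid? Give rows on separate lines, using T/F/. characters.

Step 1: 4 trees catch fire, 1 burn out
  TFTTT.
  F.FTTT
  TFT.TT
  ..TTTT
  TTTT.T
Step 2: 5 trees catch fire, 4 burn out
  F.FTT.
  ...FTT
  F.F.TT
  ..TTTT
  TTTT.T
Step 3: 3 trees catch fire, 5 burn out
  ...FT.
  ....FT
  ....TT
  ..FTTT
  TTTT.T
Step 4: 5 trees catch fire, 3 burn out
  ....F.
  .....F
  ....FT
  ...FTT
  TTFT.T

....F.
.....F
....FT
...FTT
TTFT.T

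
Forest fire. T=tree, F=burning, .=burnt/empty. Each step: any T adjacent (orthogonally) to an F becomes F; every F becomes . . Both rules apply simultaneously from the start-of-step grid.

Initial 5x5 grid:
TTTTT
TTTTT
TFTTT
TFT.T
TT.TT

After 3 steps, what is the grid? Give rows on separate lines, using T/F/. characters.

Step 1: 6 trees catch fire, 2 burn out
  TTTTT
  TFTTT
  F.FTT
  F.F.T
  TF.TT
Step 2: 5 trees catch fire, 6 burn out
  TFTTT
  F.FTT
  ...FT
  ....T
  F..TT
Step 3: 4 trees catch fire, 5 burn out
  F.FTT
  ...FT
  ....F
  ....T
  ...TT

F.FTT
...FT
....F
....T
...TT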